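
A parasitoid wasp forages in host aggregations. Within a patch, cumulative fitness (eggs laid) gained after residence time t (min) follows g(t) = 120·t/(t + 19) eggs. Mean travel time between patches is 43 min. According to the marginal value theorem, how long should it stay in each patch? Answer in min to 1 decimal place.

28.6 min

Optimal t* satisfies g'(t*) = g(t*)/(T + t*).
g'(t) = 120·19/(t + 19)². Setting 120·19/(t+19)² = 120t/[(t+19)(43+t)] gives 19(43+t) = t(t+19), so t² = 19×43 = 817.
t* = √817 = 28.58 min.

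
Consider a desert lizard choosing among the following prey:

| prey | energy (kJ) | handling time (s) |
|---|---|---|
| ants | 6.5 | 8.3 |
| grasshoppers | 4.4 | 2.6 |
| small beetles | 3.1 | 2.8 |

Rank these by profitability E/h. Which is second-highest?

small beetles

In descending order of E/h:
grasshoppers: 4.4/2.6 = 1.69 kJ/s
small beetles: 3.1/2.8 = 1.11 kJ/s
ants: 6.5/8.3 = 0.783 kJ/s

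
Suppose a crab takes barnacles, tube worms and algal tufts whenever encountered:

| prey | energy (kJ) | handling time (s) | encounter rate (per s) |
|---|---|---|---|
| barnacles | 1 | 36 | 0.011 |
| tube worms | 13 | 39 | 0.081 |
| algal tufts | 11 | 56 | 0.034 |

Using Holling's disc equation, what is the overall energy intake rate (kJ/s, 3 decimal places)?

0.223 kJ/s

R = (0.011×1 + 0.081×13 + 0.034×11) / (1 + 0.011×36 + 0.081×39 + 0.034×56) = 1.438/6.459 = 0.2226 kJ/s.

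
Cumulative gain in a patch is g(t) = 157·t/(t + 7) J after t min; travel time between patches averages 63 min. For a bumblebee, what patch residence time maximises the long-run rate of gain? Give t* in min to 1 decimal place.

Optimal t* satisfies g'(t*) = g(t*)/(T + t*).
g'(t) = 157·7/(t + 7)². Setting 157·7/(t+7)² = 157t/[(t+7)(63+t)] gives 7(63+t) = t(t+7), so t² = 7×63 = 441.
t* = √441 = 21 min.

21.0 min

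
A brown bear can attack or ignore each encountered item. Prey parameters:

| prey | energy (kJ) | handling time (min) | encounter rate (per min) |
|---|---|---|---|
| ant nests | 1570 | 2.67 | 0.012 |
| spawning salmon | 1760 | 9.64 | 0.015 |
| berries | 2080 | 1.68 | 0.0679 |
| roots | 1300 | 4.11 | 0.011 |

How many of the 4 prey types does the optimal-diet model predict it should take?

4

Profitabilities (E/h, kJ/min): berries 1.24e+03, ant nests 588, roots 316, spawning salmon 183. Add prey in this order while the next type's profitability exceeds the intake rate on those already taken.
Rate on top 1: 126.8. ant nests: 588 > 126.8 → include.
Rate on top 2: 139.7. roots: 316 > 139.7 → include.
Rate on top 3: 146.4. spawning salmon: 183 > 146.4 → include.
Optimal diet: berries, ant nests, roots, spawning salmon — 4 of 4 types.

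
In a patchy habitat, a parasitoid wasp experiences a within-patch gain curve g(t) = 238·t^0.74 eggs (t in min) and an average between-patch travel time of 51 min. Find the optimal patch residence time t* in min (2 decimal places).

Maximise g(t)/(T+t): set derivative to zero → g'(t)(T+t) = g(t).
g'(t) = 0.74·238·t^-0.26. Setting 0.74·238·t^-0.26 = 238·t^0.74/(51+t) gives 0.74(51+t) = t, so 0.26·t = 0.74×51.
t* = 0.74×51/0.26 = 145.2 min.

145.15 min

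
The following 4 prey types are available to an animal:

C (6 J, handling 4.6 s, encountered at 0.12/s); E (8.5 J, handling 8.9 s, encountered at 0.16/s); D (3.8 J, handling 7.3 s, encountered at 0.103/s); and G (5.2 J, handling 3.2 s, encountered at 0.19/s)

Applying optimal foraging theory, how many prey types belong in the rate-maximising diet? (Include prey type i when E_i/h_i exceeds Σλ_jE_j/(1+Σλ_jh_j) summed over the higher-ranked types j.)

3

Rank by E/h (J/s): G 1.62, C 1.3, E 0.955, D 0.521. Include each in turn until the next type's E/h falls below the running intake rate.
Rate on top 1: 0.6144. C: 1.3 > 0.6144 → include.
Rate on top 2: 0.7907. E: 0.955 > 0.7907 → include.
Rate on top 3: 0.856. D: 0.521 < 0.856 → exclude; stop.
Optimal diet: G, C, E — 3 of 4 types.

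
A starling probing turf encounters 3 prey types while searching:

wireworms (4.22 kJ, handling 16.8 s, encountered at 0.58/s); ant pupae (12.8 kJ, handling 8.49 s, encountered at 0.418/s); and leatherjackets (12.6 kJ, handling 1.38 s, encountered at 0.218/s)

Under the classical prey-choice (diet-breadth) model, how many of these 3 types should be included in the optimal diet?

E/h in descending order: leatherjackets 9.13, ant pupae 1.51, wireworms 0.251 kJ/s. The optimal diet is the largest prefix of this list for which every included type satisfies E_i/h_i > R on the types above it.
Rate on top 1: 2.112. ant pupae: 1.51 < 2.112 → exclude; stop.
Optimal diet: leatherjackets — 1 of 3 types.

1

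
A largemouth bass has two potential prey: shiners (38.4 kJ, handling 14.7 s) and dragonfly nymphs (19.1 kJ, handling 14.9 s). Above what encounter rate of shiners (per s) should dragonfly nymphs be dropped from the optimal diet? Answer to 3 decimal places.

0.066 per s

The zero-one rule: include dragonfly nymphs iff E₂/h₂ > λE₁/(1+λh₁). Equality gives the switch point.
λE₁h₂ = E₂ + λE₂h₁ ⇒ λ = E₂/(E₁h₂ − E₂h₁) = 19.1/(572.2 − 280.8) = 0.06555 per s.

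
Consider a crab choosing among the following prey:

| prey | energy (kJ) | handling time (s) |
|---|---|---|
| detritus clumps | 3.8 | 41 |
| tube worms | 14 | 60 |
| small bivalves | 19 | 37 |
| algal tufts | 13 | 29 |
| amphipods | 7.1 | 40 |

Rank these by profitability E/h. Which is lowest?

detritus clumps

Profitability E/h (kJ/s): detritus clumps = 3.8/41 = 0.0927, tube worms = 14/60 = 0.233, small bivalves = 19/37 = 0.514, algal tufts = 13/29 = 0.448, amphipods = 7.1/40 = 0.177.
Ranked: small bivalves > algal tufts > tube worms > amphipods > detritus clumps.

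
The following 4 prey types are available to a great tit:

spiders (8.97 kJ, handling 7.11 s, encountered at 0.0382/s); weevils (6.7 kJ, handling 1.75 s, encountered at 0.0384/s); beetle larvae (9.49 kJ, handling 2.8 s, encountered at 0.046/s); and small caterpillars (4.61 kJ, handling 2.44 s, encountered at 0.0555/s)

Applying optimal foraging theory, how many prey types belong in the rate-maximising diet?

4

Profitabilities (E/h, kJ/s): weevils 3.83, beetle larvae 3.39, small caterpillars 1.89, spiders 1.26. Add prey in this order while the next type's profitability exceeds the intake rate on those already taken.
Rate on top 1: 0.2411. beetle larvae: 3.39 > 0.2411 → include.
Rate on top 2: 0.5801. small caterpillars: 1.89 > 0.5801 → include.
Rate on top 3: 0.7133. spiders: 1.26 > 0.7133 → include.
Optimal diet: weevils, beetle larvae, small caterpillars, spiders — 4 of 4 types.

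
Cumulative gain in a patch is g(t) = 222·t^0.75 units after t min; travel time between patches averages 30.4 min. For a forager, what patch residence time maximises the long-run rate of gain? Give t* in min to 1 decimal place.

By the marginal value theorem, leave when the instantaneous gain rate g'(t) equals the habitat-wide average g(t)/(T + t).
g'(t) = 0.75·222·t^-0.25. Setting 0.75·222·t^-0.25 = 222·t^0.75/(30.4+t) gives 0.75(30.4+t) = t, so 0.25·t = 0.75×30.4.
t* = 0.75×30.4/0.25 = 91.2 min.

91.2 min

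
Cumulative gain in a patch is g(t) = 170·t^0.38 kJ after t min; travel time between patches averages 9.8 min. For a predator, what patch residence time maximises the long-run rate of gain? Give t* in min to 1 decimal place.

Optimal t* satisfies g'(t*) = g(t*)/(T + t*).
g'(t) = 0.38·170·t^-0.62. Setting 0.38·170·t^-0.62 = 170·t^0.38/(9.8+t) gives 0.38(9.8+t) = t, so 0.62·t = 0.38×9.8.
t* = 0.38×9.8/0.62 = 6.006 min.

6.0 min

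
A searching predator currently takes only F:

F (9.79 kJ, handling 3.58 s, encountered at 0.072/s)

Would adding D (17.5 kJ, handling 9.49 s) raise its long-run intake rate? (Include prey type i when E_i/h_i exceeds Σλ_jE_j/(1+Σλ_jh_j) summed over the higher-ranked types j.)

Yes

On F alone, R = ΣλE/(1+Σλh) = 0.7049/1.258 = 0.5604 kJ/s.
D: E/h = 17.5/9.49 = 1.844 kJ/s.
Since 1.844 > R, including D increases the long-run rate.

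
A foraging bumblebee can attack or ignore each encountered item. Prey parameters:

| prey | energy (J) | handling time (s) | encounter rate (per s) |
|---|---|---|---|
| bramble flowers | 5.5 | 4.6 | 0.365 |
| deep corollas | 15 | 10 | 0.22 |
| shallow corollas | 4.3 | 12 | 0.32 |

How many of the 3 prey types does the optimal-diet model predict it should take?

Profitabilities (E/h, J/s): deep corollas 1.5, bramble flowers 1.2, shallow corollas 0.358. Add prey in this order while the next type's profitability exceeds the intake rate on those already taken.
Rate on top 1: 1.031. bramble flowers: 1.2 > 1.031 → include.
Rate on top 2: 1.088. shallow corollas: 0.358 < 1.088 → exclude; stop.
Optimal diet: deep corollas, bramble flowers — 2 of 3 types.

2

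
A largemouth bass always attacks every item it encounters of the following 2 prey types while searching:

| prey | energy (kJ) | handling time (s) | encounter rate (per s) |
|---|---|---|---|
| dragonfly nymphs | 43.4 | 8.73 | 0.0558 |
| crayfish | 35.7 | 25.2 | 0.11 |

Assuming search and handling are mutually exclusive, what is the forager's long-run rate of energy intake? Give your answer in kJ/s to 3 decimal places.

R = (0.0558×43.4 + 0.11×35.7) / (1 + 0.0558×8.73 + 0.11×25.2) = 6.349/4.259 = 1.491 kJ/s.

1.491 kJ/s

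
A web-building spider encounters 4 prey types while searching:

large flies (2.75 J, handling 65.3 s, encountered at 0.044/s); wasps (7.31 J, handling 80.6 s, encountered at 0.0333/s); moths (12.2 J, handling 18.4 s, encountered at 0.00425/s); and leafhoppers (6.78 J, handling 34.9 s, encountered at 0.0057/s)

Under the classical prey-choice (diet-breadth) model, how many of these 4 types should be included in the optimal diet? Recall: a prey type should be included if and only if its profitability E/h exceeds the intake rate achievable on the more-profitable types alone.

Profitabilities (E/h, J/s): moths 0.663, leafhoppers 0.194, wasps 0.0907, large flies 0.0421. Add prey in this order while the next type's profitability exceeds the intake rate on those already taken.
Rate on top 1: 0.04809. leafhoppers: 0.194 > 0.04809 → include.
Rate on top 2: 0.07086. wasps: 0.0907 > 0.07086 → include.
Rate on top 3: 0.0843. large flies: 0.0421 < 0.0843 → exclude; stop.
Optimal diet: moths, leafhoppers, wasps — 3 of 4 types.

3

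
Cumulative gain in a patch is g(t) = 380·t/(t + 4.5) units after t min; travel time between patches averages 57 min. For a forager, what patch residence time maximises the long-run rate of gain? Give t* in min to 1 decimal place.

16.0 min

Optimal t* satisfies g'(t*) = g(t*)/(T + t*).
g'(t) = 380·4.5/(t + 4.5)². Setting 380·4.5/(t+4.5)² = 380t/[(t+4.5)(57+t)] gives 4.5(57+t) = t(t+4.5), so t² = 4.5×57 = 256.5.
t* = √256.5 = 16.02 min.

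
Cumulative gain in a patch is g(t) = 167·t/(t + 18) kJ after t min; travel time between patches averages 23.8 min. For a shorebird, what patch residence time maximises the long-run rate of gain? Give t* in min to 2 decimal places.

Optimal t* satisfies g'(t*) = g(t*)/(T + t*).
g'(t) = 167·18/(t + 18)². Setting 167·18/(t+18)² = 167t/[(t+18)(23.8+t)] gives 18(23.8+t) = t(t+18), so t² = 18×23.8 = 428.4.
t* = √428.4 = 20.7 min.

20.70 min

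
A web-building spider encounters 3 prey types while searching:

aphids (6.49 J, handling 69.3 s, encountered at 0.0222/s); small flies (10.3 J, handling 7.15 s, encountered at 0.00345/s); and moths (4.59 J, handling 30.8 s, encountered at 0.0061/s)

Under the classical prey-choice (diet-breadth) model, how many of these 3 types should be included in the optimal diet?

3

E/h in descending order: small flies 1.44, moths 0.149, aphids 0.0937 J/s. The optimal diet is the largest prefix of this list for which every included type satisfies E_i/h_i > R on the types above it.
Rate on top 1: 0.03468. moths: 0.149 > 0.03468 → include.
Rate on top 2: 0.0524. aphids: 0.0937 > 0.0524 → include.
Optimal diet: small flies, moths, aphids — 3 of 3 types.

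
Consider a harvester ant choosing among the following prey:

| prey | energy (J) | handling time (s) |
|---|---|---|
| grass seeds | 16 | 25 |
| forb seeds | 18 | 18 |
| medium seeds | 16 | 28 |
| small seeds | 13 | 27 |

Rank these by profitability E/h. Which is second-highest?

In descending order of E/h:
forb seeds: 18/18 = 1 J/s
grass seeds: 16/25 = 0.64 J/s
medium seeds: 16/28 = 0.571 J/s
small seeds: 13/27 = 0.481 J/s

grass seeds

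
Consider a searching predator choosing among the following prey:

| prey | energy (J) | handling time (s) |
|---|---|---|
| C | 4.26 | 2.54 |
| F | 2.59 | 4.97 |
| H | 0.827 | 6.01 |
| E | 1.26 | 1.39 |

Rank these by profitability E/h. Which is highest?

C

Profitability E/h (J/s): C = 4.26/2.54 = 1.68, F = 2.59/4.97 = 0.521, H = 0.827/6.01 = 0.138, E = 1.26/1.39 = 0.906.
Ranked: C > E > F > H.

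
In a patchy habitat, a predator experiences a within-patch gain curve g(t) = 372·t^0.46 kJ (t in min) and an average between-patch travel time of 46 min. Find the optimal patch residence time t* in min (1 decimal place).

By the marginal value theorem, leave when the instantaneous gain rate g'(t) equals the habitat-wide average g(t)/(T + t).
g'(t) = 0.46·372·t^-0.54. Setting 0.46·372·t^-0.54 = 372·t^0.46/(46+t) gives 0.46(46+t) = t, so 0.54·t = 0.46×46.
t* = 0.46×46/0.54 = 39.19 min.

39.2 min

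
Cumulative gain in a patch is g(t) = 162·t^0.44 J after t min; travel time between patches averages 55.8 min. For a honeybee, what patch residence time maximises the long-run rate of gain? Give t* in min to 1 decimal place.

By the marginal value theorem, leave when the instantaneous gain rate g'(t) equals the habitat-wide average g(t)/(T + t).
g'(t) = 0.44·162·t^-0.56. Setting 0.44·162·t^-0.56 = 162·t^0.44/(55.8+t) gives 0.44(55.8+t) = t, so 0.56·t = 0.44×55.8.
t* = 0.44×55.8/0.56 = 43.84 min.

43.8 min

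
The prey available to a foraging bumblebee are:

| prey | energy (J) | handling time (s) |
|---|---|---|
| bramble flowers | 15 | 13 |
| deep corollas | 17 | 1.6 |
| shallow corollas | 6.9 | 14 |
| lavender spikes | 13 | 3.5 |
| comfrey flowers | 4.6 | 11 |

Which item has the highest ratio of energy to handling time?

Profitability E/h (J/s): bramble flowers = 15/13 = 1.15, deep corollas = 17/1.6 = 10.6, shallow corollas = 6.9/14 = 0.493, lavender spikes = 13/3.5 = 3.71, comfrey flowers = 4.6/11 = 0.418.
Ranked: deep corollas > lavender spikes > bramble flowers > shallow corollas > comfrey flowers.

deep corollas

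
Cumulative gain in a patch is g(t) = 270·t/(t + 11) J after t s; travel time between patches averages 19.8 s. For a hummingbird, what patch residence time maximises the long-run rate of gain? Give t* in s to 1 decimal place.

By the marginal value theorem, leave when the instantaneous gain rate g'(t) equals the habitat-wide average g(t)/(T + t).
g'(t) = 270·11/(t + 11)². Setting 270·11/(t+11)² = 270t/[(t+11)(19.8+t)] gives 11(19.8+t) = t(t+11), so t² = 11×19.8 = 217.8.
t* = √217.8 = 14.76 s.

14.8 s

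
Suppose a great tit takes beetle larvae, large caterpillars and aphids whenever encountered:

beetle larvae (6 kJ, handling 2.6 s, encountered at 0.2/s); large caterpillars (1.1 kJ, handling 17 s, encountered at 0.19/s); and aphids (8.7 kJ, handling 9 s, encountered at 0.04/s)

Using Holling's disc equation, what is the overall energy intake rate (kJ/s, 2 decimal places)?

R = (0.2×6 + 0.19×1.1 + 0.04×8.7) / (1 + 0.2×2.6 + 0.19×17 + 0.04×9) = 1.757/5.11 = 0.3438 kJ/s.

0.34 kJ/s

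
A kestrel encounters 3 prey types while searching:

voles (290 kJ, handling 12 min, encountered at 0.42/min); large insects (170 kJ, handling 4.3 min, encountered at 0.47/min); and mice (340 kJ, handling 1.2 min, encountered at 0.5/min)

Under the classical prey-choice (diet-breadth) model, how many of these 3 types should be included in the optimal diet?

Rank by E/h (kJ/min): mice 283, large insects 39.5, voles 24.2. Include each in turn until the next type's E/h falls below the running intake rate.
Rate on top 1: 106.2. large insects: 39.5 < 106.2 → exclude; stop.
Optimal diet: mice — 1 of 3 types.

1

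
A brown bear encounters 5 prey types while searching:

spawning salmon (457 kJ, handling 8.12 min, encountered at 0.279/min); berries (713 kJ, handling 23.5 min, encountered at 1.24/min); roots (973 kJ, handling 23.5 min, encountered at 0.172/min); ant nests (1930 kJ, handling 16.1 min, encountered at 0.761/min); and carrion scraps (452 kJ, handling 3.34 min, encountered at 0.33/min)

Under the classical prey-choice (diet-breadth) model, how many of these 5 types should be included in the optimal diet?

2

Profitabilities (E/h, kJ/min): carrion scraps 135, ant nests 120, spawning salmon 56.3, roots 41.4, berries 30.3. Add prey in this order while the next type's profitability exceeds the intake rate on those already taken.
Rate on top 1: 70.95. ant nests: 120 > 70.95 → include.
Rate on top 2: 112.7. spawning salmon: 56.3 < 112.7 → exclude; stop.
Optimal diet: carrion scraps, ant nests — 2 of 5 types.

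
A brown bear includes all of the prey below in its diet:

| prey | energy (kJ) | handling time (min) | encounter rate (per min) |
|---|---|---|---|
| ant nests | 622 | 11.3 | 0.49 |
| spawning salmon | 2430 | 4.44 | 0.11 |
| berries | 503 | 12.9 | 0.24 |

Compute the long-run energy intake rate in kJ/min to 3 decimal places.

R = (0.49×622 + 0.11×2430 + 0.24×503) / (1 + 0.49×11.3 + 0.11×4.44 + 0.24×12.9) = 692.8/10.12 = 68.45 kJ/min.

68.449 kJ/min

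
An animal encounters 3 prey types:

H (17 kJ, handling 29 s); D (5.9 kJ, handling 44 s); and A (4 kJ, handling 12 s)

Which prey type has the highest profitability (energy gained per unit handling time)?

H

In descending order of E/h:
H: 17/29 = 0.586 kJ/s
A: 4/12 = 0.333 kJ/s
D: 5.9/44 = 0.134 kJ/s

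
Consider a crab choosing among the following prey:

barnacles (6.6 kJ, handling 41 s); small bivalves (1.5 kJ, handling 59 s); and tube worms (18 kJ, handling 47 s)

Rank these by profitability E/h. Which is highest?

In descending order of E/h:
tube worms: 18/47 = 0.383 kJ/s
barnacles: 6.6/41 = 0.161 kJ/s
small bivalves: 1.5/59 = 0.0254 kJ/s

tube worms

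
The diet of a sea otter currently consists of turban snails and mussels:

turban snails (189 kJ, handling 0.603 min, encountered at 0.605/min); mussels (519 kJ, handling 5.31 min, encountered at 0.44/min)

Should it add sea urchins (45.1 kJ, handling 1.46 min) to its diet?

No

Intake rate on the current diet: R = (0.605×189 + 0.44×519) / (1 + 0.605×0.603 + 0.44×5.31) = 342.7/3.701 = 92.59 kJ/min.
Profitability of sea urchins: 45.1/1.46 = 30.89 kJ/min.
30.89 < 92.59, so adding sea urchins would lower the average — exclude it.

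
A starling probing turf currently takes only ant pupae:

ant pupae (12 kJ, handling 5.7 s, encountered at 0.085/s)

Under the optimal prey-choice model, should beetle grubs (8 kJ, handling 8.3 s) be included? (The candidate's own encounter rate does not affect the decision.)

Yes

On ant pupae alone, R = ΣλE/(1+Σλh) = 1.02/1.485 = 0.6871 kJ/s.
Profitability of beetle grubs: 8/8.3 = 0.9639 kJ/s.
0.9639 > 0.6871, so adding beetle grubs raises the average — include it.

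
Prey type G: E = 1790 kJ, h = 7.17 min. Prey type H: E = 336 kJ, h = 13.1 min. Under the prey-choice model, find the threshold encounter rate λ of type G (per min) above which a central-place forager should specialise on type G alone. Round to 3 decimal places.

Drop type H once their profitability E₂/h₂ falls below the rate achievable on type G alone: E₂/h₂ = λE₁/(1 + λh₁).
Solve for λ: λE₁h₂ = E₂(1 + λh₁) → λ(E₁h₂ − E₂h₁) = E₂ → λ = E₂/(E₁h₂ − E₂h₁).
λ = 336/(1790×13.1 − 336×7.17) = 336/2.104e+04 = 0.01597 per min.

0.016 per min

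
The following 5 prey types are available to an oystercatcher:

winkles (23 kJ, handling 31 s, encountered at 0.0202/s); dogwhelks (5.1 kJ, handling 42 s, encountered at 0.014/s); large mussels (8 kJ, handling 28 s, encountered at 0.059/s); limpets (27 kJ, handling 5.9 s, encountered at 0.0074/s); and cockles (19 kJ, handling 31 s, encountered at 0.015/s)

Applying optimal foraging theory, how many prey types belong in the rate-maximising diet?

Profitabilities (E/h, kJ/s): limpets 4.58, winkles 0.742, cockles 0.613, large mussels 0.286, dogwhelks 0.121. Add prey in this order while the next type's profitability exceeds the intake rate on those already taken.
Rate on top 1: 0.1914. winkles: 0.742 > 0.1914 → include.
Rate on top 2: 0.3979. cockles: 0.613 > 0.3979 → include.
Rate on top 3: 0.4447. large mussels: 0.286 < 0.4447 → exclude; stop.
Optimal diet: limpets, winkles, cockles — 3 of 5 types.

3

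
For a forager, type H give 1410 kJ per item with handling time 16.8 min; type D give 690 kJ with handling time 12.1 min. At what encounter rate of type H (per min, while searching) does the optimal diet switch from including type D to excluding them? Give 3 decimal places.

Drop type D once their profitability E₂/h₂ falls below the rate achievable on type H alone: E₂/h₂ = λE₁/(1 + λh₁).
Solve for λ: λE₁h₂ = E₂(1 + λh₁) → λ(E₁h₂ − E₂h₁) = E₂ → λ = E₂/(E₁h₂ − E₂h₁).
λ = 690/(1410×12.1 − 690×16.8) = 690/5469 = 0.1262 per min.

0.126 per min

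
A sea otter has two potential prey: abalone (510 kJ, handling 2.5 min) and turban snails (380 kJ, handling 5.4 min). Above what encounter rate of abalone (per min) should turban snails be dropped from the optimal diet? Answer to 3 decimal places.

0.211 per min

At the threshold, the rate on abalone alone equals the profitability of turban snails: λ·510/(1 + λ·2.5) = 380/5.4 = 70.37.
Rearranging, λ(510 − 70.37×2.5) = 70.37, so λ = 70.37/334.1 = 0.2106 per min.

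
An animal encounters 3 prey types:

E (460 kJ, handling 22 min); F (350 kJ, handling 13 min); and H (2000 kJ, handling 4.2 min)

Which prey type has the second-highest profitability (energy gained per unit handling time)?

In descending order of E/h:
H: 2000/4.2 = 476 kJ/min
F: 350/13 = 26.9 kJ/min
E: 460/22 = 20.9 kJ/min

F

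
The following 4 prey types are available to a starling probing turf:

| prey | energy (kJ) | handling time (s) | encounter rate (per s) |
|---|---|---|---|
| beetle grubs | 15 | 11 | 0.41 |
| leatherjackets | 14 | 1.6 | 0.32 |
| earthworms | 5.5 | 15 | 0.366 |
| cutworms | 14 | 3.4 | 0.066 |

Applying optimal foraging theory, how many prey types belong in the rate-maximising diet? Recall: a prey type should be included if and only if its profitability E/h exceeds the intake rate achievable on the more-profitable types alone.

2

Rank by E/h (kJ/s): leatherjackets 8.75, cutworms 4.12, beetle grubs 1.36, earthworms 0.367. Include each in turn until the next type's E/h falls below the running intake rate.
Rate on top 1: 2.963. cutworms: 4.12 > 2.963 → include.
Rate on top 2: 3.112. beetle grubs: 1.36 < 3.112 → exclude; stop.
Optimal diet: leatherjackets, cutworms — 2 of 4 types.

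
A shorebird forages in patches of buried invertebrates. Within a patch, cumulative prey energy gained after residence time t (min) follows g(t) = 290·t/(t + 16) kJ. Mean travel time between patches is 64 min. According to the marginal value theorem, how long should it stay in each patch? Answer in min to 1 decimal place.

By the marginal value theorem, leave when the instantaneous gain rate g'(t) equals the habitat-wide average g(t)/(T + t).
g'(t) = 290·16/(t + 16)². Setting 290·16/(t+16)² = 290t/[(t+16)(64+t)] gives 16(64+t) = t(t+16), so t² = 16×64 = 1024.
t* = √1024 = 32 min.

32.0 min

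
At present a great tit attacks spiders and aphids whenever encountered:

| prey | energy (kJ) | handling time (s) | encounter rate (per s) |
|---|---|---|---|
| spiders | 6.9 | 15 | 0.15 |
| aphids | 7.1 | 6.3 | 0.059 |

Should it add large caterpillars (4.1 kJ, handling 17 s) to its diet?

No

Current rate: (0.15×6.9 + 0.059×7.1)/(1 + 0.15×15 + 0.059×6.3) = 0.4014 kJ/s.
large caterpillars: E/h = 4.1/17 = 0.2412 kJ/s.
Since 0.2412 < R, time spent handling large caterpillars is better spent searching.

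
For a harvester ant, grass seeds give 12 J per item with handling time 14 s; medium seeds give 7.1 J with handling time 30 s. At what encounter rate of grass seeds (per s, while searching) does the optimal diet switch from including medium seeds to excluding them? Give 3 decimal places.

The zero-one rule: include medium seeds iff E₂/h₂ > λE₁/(1+λh₁). Equality gives the switch point.
λE₁h₂ = E₂ + λE₂h₁ ⇒ λ = E₂/(E₁h₂ − E₂h₁) = 7.1/(360 − 99.4) = 0.02724 per s.

0.027 per s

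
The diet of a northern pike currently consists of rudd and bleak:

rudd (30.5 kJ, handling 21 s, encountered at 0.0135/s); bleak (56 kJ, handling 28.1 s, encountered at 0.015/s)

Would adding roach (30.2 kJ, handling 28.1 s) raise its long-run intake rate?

Current rate: (0.0135×30.5 + 0.015×56)/(1 + 0.0135×21 + 0.015×28.1) = 0.7342 kJ/s.
Profitability of roach: 30.2/28.1 = 1.075 kJ/s.
1.075 > 0.7342, so adding roach raises the average — include it.

Yes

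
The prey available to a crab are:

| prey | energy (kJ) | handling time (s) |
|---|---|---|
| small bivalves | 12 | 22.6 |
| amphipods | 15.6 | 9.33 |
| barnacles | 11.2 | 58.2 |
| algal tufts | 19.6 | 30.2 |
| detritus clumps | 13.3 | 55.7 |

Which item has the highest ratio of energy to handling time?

amphipods

Profitability E/h (kJ/s): small bivalves = 12/22.6 = 0.531, amphipods = 15.6/9.33 = 1.67, barnacles = 11.2/58.2 = 0.192, algal tufts = 19.6/30.2 = 0.649, detritus clumps = 13.3/55.7 = 0.239.
Ranked: amphipods > algal tufts > small bivalves > detritus clumps > barnacles.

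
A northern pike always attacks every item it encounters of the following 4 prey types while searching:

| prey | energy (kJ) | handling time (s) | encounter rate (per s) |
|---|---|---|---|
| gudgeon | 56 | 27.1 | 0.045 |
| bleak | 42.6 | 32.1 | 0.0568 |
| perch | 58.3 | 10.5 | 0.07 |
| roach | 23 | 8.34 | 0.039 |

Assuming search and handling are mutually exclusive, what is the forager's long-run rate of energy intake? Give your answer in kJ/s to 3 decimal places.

Energy encountered per unit search time: 0.045×56 + 0.0568×42.6 + 0.07×58.3 + 0.039×23 = 9.918 kJ/s.
Handling time per unit search time: 0.045×27.1 + 0.0568×32.1 + 0.07×10.5 + 0.039×8.34 = 4.103.
Rate = 9.918/(1 + 4.103) = 1.943 kJ/s.

1.943 kJ/s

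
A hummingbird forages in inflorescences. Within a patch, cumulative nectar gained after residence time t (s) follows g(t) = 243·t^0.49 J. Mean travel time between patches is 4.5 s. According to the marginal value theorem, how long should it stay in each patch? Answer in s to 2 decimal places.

Optimal t* satisfies g'(t*) = g(t*)/(T + t*).
g'(t) = 0.49·243·t^-0.51. Setting 0.49·243·t^-0.51 = 243·t^0.49/(4.5+t) gives 0.49(4.5+t) = t, so 0.51·t = 0.49×4.5.
t* = 0.49×4.5/0.51 = 4.324 s.

4.32 s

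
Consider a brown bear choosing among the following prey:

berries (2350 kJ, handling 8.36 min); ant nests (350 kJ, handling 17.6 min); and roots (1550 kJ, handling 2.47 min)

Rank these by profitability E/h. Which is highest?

In descending order of E/h:
roots: 1550/2.47 = 628 kJ/min
berries: 2350/8.36 = 281 kJ/min
ant nests: 350/17.6 = 19.9 kJ/min

roots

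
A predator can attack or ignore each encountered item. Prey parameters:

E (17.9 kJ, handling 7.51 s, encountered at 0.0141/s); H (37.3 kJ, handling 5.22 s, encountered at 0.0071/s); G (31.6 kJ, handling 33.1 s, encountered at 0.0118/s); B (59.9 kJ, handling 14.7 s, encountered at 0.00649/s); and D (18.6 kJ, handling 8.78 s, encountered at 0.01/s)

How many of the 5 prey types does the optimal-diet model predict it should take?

Profitabilities (E/h, kJ/s): H 7.15, B 4.07, E 2.38, D 2.12, G 0.955. Add prey in this order while the next type's profitability exceeds the intake rate on those already taken.
Rate on top 1: 0.2554. B: 4.07 > 0.2554 → include.
Rate on top 2: 0.5771. E: 2.38 > 0.5771 → include.
Rate on top 3: 0.7316. D: 2.12 > 0.7316 → include.
Rate on top 4: 0.8234. G: 0.955 > 0.8234 → include.
Optimal diet: H, B, E, D, G — 5 of 5 types.

5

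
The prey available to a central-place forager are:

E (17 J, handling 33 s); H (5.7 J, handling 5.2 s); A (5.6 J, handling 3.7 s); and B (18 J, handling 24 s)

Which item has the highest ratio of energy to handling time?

In descending order of E/h:
A: 5.6/3.7 = 1.51 J/s
H: 5.7/5.2 = 1.1 J/s
B: 18/24 = 0.75 J/s
E: 17/33 = 0.515 J/s

A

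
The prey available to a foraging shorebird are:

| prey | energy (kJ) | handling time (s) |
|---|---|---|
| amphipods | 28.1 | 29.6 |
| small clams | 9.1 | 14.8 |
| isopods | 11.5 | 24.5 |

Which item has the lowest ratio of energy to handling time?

isopods

Profitability E/h (kJ/s): amphipods = 28.1/29.6 = 0.949, small clams = 9.1/14.8 = 0.615, isopods = 11.5/24.5 = 0.469.
Ranked: amphipods > small clams > isopods.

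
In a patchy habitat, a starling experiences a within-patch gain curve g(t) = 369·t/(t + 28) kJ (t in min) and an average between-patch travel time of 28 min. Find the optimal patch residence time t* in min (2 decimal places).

28.00 min

By the marginal value theorem, leave when the instantaneous gain rate g'(t) equals the habitat-wide average g(t)/(T + t).
g'(t) = 369·28/(t + 28)². Setting 369·28/(t+28)² = 369t/[(t+28)(28+t)] gives 28(28+t) = t(t+28), so t² = 28×28 = 784.
t* = √784 = 28 min.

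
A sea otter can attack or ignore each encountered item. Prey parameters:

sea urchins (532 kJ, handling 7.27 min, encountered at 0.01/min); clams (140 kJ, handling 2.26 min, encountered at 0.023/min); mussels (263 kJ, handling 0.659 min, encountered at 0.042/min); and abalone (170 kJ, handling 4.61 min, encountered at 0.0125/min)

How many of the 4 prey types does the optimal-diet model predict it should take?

4

E/h in descending order: mussels 399, sea urchins 73.2, clams 61.9, abalone 36.9 kJ/min. The optimal diet is the largest prefix of this list for which every included type satisfies E_i/h_i > R on the types above it.
Rate on top 1: 10.75. sea urchins: 73.2 > 10.75 → include.
Rate on top 2: 14.87. clams: 61.9 > 14.87 → include.
Rate on top 3: 17. abalone: 36.9 > 17 → include.
Optimal diet: mussels, sea urchins, clams, abalone — 4 of 4 types.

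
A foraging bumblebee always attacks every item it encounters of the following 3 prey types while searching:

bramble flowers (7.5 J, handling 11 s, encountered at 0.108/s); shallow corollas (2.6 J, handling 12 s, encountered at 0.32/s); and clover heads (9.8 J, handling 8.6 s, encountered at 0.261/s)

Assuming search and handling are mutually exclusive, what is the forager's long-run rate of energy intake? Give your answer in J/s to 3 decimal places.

R = (0.108×7.5 + 0.32×2.6 + 0.261×9.8) / (1 + 0.108×11 + 0.32×12 + 0.261×8.6) = 4.2/8.273 = 0.5077 J/s.

0.508 J/s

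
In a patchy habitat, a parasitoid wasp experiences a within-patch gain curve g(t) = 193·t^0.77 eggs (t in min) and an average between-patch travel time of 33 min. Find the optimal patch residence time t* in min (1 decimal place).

110.5 min

By the marginal value theorem, leave when the instantaneous gain rate g'(t) equals the habitat-wide average g(t)/(T + t).
g'(t) = 0.77·193·t^-0.23. Setting 0.77·193·t^-0.23 = 193·t^0.77/(33+t) gives 0.77(33+t) = t, so 0.23·t = 0.77×33.
t* = 0.77×33/0.23 = 110.5 min.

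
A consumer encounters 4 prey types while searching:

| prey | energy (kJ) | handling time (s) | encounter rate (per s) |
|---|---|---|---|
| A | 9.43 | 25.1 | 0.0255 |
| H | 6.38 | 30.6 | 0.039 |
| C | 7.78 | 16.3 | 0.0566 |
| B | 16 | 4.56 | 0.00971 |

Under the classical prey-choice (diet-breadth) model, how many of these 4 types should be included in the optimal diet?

Profitabilities (E/h, kJ/s): B 3.51, C 0.477, A 0.376, H 0.208. Add prey in this order while the next type's profitability exceeds the intake rate on those already taken.
Rate on top 1: 0.1488. C: 0.477 > 0.1488 → include.
Rate on top 2: 0.3029. A: 0.376 > 0.3029 → include.
Rate on top 3: 0.3208. H: 0.208 < 0.3208 → exclude; stop.
Optimal diet: B, C, A — 3 of 4 types.

3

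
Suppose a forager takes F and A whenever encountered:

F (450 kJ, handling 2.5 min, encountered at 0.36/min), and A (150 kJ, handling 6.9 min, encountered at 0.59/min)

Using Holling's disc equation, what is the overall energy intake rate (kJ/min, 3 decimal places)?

R = Σλ_iE_i / (1 + Σλ_ih_i)
Numerator: 0.36×450 + 0.59×150 = 250.5
Denominator: 1 + 0.36×2.5 + 0.59×6.9 = 5.971
R = 250.5/5.971 = 41.95 kJ/min

41.953 kJ/min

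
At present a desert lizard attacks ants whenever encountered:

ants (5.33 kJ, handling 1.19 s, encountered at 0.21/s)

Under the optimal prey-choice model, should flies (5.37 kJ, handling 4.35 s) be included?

Yes

Current rate: (0.21×5.33)/(1 + 0.21×1.19) = 0.8955 kJ/s.
Profitability of flies: 5.37/4.35 = 1.234 kJ/s.
1.234 > 0.8955, so adding flies raises the average — include it.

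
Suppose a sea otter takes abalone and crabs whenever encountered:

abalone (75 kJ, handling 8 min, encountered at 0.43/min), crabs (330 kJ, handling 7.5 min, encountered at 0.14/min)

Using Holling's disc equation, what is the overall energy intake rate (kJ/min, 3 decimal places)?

R = Σλ_iE_i / (1 + Σλ_ih_i)
Numerator: 0.43×75 + 0.14×330 = 78.45
Denominator: 1 + 0.43×8 + 0.14×7.5 = 5.49
R = 78.45/5.49 = 14.29 kJ/min

14.290 kJ/min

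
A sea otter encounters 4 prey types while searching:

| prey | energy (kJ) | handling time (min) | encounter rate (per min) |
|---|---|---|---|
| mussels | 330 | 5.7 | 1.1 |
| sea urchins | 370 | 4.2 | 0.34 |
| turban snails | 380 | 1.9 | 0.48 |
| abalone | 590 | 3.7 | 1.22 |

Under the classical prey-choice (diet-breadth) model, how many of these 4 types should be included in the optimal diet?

Profitabilities (E/h, kJ/min): turban snails 200, abalone 159, sea urchins 88.1, mussels 57.9. Add prey in this order while the next type's profitability exceeds the intake rate on those already taken.
Rate on top 1: 95.4. abalone: 159 > 95.4 → include.
Rate on top 2: 140.4. sea urchins: 88.1 < 140.4 → exclude; stop.
Optimal diet: turban snails, abalone — 2 of 4 types.

2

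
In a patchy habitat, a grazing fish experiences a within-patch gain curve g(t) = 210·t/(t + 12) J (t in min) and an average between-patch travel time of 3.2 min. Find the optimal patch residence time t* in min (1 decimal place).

6.2 min

Maximise g(t)/(T+t): set derivative to zero → g'(t)(T+t) = g(t).
g'(t) = 210·12/(t + 12)². Setting 210·12/(t+12)² = 210t/[(t+12)(3.2+t)] gives 12(3.2+t) = t(t+12), so t² = 12×3.2 = 38.4.
t* = √38.4 = 6.197 min.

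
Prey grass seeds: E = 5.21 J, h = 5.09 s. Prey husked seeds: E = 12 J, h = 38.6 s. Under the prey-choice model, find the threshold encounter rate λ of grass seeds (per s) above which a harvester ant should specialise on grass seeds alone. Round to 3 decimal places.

The zero-one rule: include husked seeds iff E₂/h₂ > λE₁/(1+λh₁). Equality gives the switch point.
λE₁h₂ = E₂ + λE₂h₁ ⇒ λ = E₂/(E₁h₂ − E₂h₁) = 12/(201.1 − 61.08) = 0.0857 per s.

0.086 per s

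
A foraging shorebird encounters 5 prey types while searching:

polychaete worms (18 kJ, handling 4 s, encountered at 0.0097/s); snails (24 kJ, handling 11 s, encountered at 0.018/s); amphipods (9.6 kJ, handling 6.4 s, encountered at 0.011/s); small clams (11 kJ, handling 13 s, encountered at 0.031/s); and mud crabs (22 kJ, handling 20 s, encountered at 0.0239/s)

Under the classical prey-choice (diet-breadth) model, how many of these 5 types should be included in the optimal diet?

Rank by E/h (kJ/s): polychaete worms 4.5, snails 2.18, amphipods 1.5, mud crabs 1.1, small clams 0.846. Include each in turn until the next type's E/h falls below the running intake rate.
Rate on top 1: 0.1681. snails: 2.18 > 0.1681 → include.
Rate on top 2: 0.4905. amphipods: 1.5 > 0.4905 → include.
Rate on top 3: 0.5448. mud crabs: 1.1 > 0.5448 → include.
Rate on top 4: 0.6935. small clams: 0.846 > 0.6935 → include.
Optimal diet: polychaete worms, snails, amphipods, mud crabs, small clams — 5 of 5 types.

5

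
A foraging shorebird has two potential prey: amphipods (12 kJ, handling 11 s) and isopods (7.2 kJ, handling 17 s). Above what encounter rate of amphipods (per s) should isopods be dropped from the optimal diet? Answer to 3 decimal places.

At the threshold, the rate on amphipods alone equals the profitability of isopods: λ·12/(1 + λ·11) = 7.2/17 = 0.4235.
Rearranging, λ(12 − 0.4235×11) = 0.4235, so λ = 0.4235/7.341 = 0.05769 per s.

0.058 per s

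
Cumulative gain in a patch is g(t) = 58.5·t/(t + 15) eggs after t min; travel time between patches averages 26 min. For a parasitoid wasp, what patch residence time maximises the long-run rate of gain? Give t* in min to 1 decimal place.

Maximise g(t)/(T+t): set derivative to zero → g'(t)(T+t) = g(t).
g'(t) = 58.5·15/(t + 15)². Setting 58.5·15/(t+15)² = 58.5t/[(t+15)(26+t)] gives 15(26+t) = t(t+15), so t² = 15×26 = 390.
t* = √390 = 19.75 min.

19.7 min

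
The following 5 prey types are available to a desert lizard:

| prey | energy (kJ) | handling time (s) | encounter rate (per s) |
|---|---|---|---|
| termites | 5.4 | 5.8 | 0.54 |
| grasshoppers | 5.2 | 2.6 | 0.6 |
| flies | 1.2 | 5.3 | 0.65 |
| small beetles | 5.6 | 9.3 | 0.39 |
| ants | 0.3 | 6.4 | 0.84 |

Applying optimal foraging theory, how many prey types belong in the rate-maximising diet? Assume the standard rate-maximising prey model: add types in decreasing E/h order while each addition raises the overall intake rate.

E/h in descending order: grasshoppers 2, termites 0.931, small beetles 0.602, flies 0.226, ants 0.0469 kJ/s. The optimal diet is the largest prefix of this list for which every included type satisfies E_i/h_i > R on the types above it.
Rate on top 1: 1.219. termites: 0.931 < 1.219 → exclude; stop.
Optimal diet: grasshoppers — 1 of 5 types.

1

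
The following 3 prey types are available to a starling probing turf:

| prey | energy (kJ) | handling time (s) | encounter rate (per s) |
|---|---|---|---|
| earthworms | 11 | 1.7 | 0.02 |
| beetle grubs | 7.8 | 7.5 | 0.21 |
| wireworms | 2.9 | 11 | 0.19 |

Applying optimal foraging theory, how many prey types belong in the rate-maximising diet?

Profitabilities (E/h, kJ/s): earthworms 6.47, beetle grubs 1.04, wireworms 0.264. Add prey in this order while the next type's profitability exceeds the intake rate on those already taken.
Rate on top 1: 0.2128. beetle grubs: 1.04 > 0.2128 → include.
Rate on top 2: 0.7122. wireworms: 0.264 < 0.7122 → exclude; stop.
Optimal diet: earthworms, beetle grubs — 2 of 3 types.

2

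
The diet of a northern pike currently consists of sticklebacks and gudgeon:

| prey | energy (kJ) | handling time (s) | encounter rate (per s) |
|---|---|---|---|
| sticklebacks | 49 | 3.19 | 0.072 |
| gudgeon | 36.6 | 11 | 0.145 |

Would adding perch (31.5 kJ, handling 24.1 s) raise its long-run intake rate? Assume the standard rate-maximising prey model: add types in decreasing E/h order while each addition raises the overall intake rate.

Intake rate on the current diet: R = (0.072×49 + 0.145×36.6) / (1 + 0.072×3.19 + 0.145×11) = 8.835/2.825 = 3.128 kJ/s.
perch: E/h = 31.5/24.1 = 1.307 kJ/s.
1.307 < 3.128, so adding perch would lower the average — exclude it.

No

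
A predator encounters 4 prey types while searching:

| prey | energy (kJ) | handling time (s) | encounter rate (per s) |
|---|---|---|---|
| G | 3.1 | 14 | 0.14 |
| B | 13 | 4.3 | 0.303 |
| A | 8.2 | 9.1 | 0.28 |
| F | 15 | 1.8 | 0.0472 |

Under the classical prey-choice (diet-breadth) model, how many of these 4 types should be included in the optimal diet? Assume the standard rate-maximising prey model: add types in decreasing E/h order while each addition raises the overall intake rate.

Profitabilities (E/h, kJ/s): F 8.33, B 3.02, A 0.901, G 0.221. Add prey in this order while the next type's profitability exceeds the intake rate on those already taken.
Rate on top 1: 0.6526. B: 3.02 > 0.6526 → include.
Rate on top 2: 1.946. A: 0.901 < 1.946 → exclude; stop.
Optimal diet: F, B — 2 of 4 types.

2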